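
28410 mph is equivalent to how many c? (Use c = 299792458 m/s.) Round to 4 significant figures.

4.236 × 10^-5 times the speed of light

1 mph = 1.49116 × 10^-9 c.
Then 28410 × 1.49116 × 10^-9 ≈ 4.236 × 10^-5 c.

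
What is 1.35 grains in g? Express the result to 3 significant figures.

0.0875 g

1 gr = 0.0647989 g.
Thus 1.35 × 0.0647989 ≈ 0.0875 g.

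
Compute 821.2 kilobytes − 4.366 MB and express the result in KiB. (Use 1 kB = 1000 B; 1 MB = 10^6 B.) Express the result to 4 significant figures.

-3462 KiB

821.2 kB = 801.953 KiB and 4.366 MB = 4263.67 KiB.
801.953 − 4263.67 ≈ -3462 KiB.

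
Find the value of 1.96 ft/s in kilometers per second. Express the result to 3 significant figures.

0.000597 km/s

1 ft/s = 0.000304800 kilometers per second.
Then 1.96 × 0.000304800 ≈ 0.000597 km/s.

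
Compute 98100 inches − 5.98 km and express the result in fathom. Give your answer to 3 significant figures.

-1910 fathoms

98100 in = 1362.50 fathom and 5.98 km = 3269.90 fathom.
1362.50 − 3269.90 ≈ -1910 fathom.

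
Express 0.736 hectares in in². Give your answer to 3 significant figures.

1 hectare = 1.55000e+7 in².
0.736 × 1.55000e+7 ≈ 1.14e+7 in².

1.14e+7 square inches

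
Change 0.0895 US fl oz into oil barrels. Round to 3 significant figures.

1 US fluid ounce = 0.000186012 bbl.
Then 0.0895 × 0.000186012 ≈ 1.66 × 10^-5 bbl.

1.66 × 10^-5 oil barrels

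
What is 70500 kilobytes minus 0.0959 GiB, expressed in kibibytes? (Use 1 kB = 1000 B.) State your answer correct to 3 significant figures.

-31700 kibibytes

70500 kB = 68847.7 KiB and 0.0959 GiB = 100558 KiB.
68847.7 − 100558 ≈ -31700 KiB.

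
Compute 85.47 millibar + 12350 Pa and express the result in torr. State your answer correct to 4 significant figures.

85.47 mbar = 64.1078 torr and 12350 Pa = 92.6326 torr.
64.1078 + 92.6326 ≈ 156.7 torr.

156.7 torr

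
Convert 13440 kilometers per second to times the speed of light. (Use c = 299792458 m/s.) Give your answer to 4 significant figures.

0.04483 c

1 km/s = 3.33564 × 10^-6 times the speed of light.
Thus 13440 × 3.33564 × 10^-6 ≈ 0.04483 c.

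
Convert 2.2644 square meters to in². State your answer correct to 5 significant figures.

3509.8 square inches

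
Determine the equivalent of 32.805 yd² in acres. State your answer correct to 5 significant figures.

0.0067779 acres

1 yd² = 0.000206612 acres.
32.805 × 0.000206612 ≈ 0.0067779 acre.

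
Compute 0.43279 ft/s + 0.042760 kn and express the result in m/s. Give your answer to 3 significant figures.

0.154 m/s

0.43279 ft/s = 0.131914 m/s and 0.042760 kn = 0.0219976 m/s.
0.131914 + 0.0219976 ≈ 0.154 m/s.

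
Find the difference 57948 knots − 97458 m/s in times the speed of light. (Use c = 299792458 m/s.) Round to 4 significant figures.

-0.0002256 times the speed of light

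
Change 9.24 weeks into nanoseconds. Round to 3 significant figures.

5.59e+15 ns

1 week = 6.04800e+14 nanoseconds.
Then 9.24 × 6.04800e+14 ≈ 5.59e+15 ns.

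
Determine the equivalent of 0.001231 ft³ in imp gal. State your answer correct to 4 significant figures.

1 cubic foot = 6.22884 imp gal.
0.001231 × 6.22884 ≈ 0.007668 imp gal.

0.007668 imp gal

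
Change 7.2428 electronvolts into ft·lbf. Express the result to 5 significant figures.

8.5589e-19 ft·lbf

1 electronvolt = 1.181705e-19 ft·lbf.
Then 7.2428 × 1.181705e-19 ≈ 8.5589e-19 ft·lbf.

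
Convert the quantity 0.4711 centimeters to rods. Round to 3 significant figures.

0.000937 rods

1 cm = 0.00198839 rod.
Thus 0.4711 × 0.00198839 ≈ 0.000937 rod.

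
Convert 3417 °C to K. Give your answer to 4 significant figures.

3690 kelvins

K = °C + 273.15.
Applying the formula gives 3690 K.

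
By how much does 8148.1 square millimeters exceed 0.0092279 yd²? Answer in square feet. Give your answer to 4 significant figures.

0.004654 ft²

8148.1 mm² = 0.0877054 ft² and 0.0092279 yd² = 0.0830511 ft².
0.0877054 − 0.0830511 ≈ 0.004654 ft².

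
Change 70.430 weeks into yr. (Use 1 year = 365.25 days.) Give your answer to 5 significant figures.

1.3498 yr

1 wk = 0.0191650 years.
Thus 70.430 × 0.0191650 ≈ 1.3498 yr.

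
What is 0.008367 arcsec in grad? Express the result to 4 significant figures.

2.582e-6 grad

1 arcsec = 0.000308642 gradians.
0.008367 × 0.000308642 ≈ 2.582e-6 grad.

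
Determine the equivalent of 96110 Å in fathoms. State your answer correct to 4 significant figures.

5.255e-6 fathom

1 angstrom = 5.46807e-11 fathom.
So 96110 × 5.46807e-11 ≈ 5.255e-6 fathom.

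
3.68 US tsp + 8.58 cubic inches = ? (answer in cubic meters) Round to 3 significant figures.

3.68 US tsp = 1.81384e-5 m³ and 8.58 in³ = 0.000140601 m³.
1.81384e-5 + 0.000140601 ≈ 0.000159 m³.

0.000159 m³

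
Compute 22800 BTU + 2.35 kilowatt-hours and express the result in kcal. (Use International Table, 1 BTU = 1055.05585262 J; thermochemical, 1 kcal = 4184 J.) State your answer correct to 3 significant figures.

7770 kcal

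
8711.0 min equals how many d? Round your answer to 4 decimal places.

6.0493 d

1 minute = 0.000694444 days.
Then 8711.0 × 0.000694444 ≈ 6.0493 d.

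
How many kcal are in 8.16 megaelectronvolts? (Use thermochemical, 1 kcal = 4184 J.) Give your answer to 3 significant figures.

3.12e-16 kilocalories

1 MeV = 3.82929e-17 kcal.
8.16 × 3.82929e-17 ≈ 3.12e-16 kcal.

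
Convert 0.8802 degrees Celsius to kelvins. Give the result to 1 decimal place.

274.0 K

K = °C + 273.15.
Applying the formula gives 274.0 K.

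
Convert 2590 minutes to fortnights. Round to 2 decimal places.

0.13 fortnight

1 min = 4.96032e-5 fortnights.
So 2590 × 4.96032e-5 ≈ 0.13 fortnight.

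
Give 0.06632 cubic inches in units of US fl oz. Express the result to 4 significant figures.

0.03675 US fluid ounces

1 cubic inch = 0.554113 US fl oz.
So 0.06632 × 0.554113 ≈ 0.03675 US fl oz.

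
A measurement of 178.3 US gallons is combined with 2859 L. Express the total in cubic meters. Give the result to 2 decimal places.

178.3 US gal = 0.674939 m³ and 2859 L = 2.85900 m³.
0.674939 + 2.85900 ≈ 3.53 m³.

3.53 m³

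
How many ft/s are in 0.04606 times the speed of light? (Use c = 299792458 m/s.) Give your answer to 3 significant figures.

4.53e+7 feet per second

1 c = 9.83571e+8 ft/s.
So 0.04606 × 9.83571e+8 ≈ 4.53e+7 ft/s.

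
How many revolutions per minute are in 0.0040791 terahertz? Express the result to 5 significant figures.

1 terahertz = 6.00000 × 10^13 revolutions per minute.
Thus 0.0040791 × 6.00000 × 10^13 ≈ 2.4475 × 10^11 rpm.

2.4475 × 10^11 revolutions per minute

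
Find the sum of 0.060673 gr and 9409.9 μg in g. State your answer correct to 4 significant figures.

0.060673 gr = 0.00393154 g and 9409.9 μg = 0.00940990 g.
0.00393154 + 0.00940990 ≈ 0.01334 g.

0.01334 g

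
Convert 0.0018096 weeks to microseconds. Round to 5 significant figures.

1.0944 × 10^9 microseconds

1 week = 6.04800 × 10^11 microseconds.
0.0018096 × 6.04800 × 10^11 ≈ 1.0944 × 10^9 μs.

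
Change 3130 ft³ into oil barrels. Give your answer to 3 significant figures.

1 ft³ = 0.178108 oil barrels.
Thus 3130 × 0.178108 ≈ 557 bbl.

557 oil barrels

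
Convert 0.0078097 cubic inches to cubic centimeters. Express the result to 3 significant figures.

0.128 cubic centimeters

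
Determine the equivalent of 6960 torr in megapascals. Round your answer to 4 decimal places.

1 torr = 0.000133322 MPa.
Thus 6960 × 0.000133322 ≈ 0.9279 MPa.

0.9279 megapascals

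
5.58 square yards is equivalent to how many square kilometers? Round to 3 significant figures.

4.67 × 10^-6 km²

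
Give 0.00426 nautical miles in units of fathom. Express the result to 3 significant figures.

4.31 fathom

1 nautical mile = 1012.69 fathom.
So 0.00426 × 1012.69 ≈ 4.31 fathom.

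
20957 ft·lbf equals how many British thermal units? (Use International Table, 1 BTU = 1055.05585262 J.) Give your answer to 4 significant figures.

1 foot-pound = 0.00128507 BTU.
Thus 20957 × 0.00128507 ≈ 26.93 BTU.

26.93 BTU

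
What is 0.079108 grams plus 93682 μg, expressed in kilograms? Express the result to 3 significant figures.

0.079108 g = 7.91080e-5 kg and 93682 μg = 9.36820e-5 kg.
7.91080e-5 + 9.36820e-5 ≈ 0.000173 kg.

0.000173 kg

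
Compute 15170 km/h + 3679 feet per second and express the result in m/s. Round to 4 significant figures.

5335 meters per second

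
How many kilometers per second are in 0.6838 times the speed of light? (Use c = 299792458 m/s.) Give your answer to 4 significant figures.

205000 km/s

1 speed of light = 299792 km/s.
Thus 0.6838 × 299792 ≈ 205000 km/s.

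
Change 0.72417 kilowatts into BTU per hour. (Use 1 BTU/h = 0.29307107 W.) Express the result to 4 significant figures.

2471 BTU/h

1 kilowatt = 3412.14 BTU/h.
So 0.72417 × 3412.14 ≈ 2471 BTU/h.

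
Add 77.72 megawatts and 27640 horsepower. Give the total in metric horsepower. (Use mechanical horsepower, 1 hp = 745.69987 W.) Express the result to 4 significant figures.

133700 PS

77.72 MW = 105670 PS and 27640 hp = 28023.4 PS.
105670 + 28023.4 ≈ 133700 PS.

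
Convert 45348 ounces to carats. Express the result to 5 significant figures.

6.4280e+6 carats

1 ounce = 141.748 carats.
Thus 45348 × 141.748 ≈ 6.4280e+6 ct.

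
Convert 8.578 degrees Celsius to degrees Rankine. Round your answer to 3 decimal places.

507.110 degrees Rankine

°R = (°C + 273.15) × 9/5.
Applying the formula gives 507.110 °R.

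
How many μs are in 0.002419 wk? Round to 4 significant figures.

1 week = 6.04800e+11 microseconds.
Thus 0.002419 × 6.04800e+11 ≈ 1.463e+9 μs.

1.463e+9 μs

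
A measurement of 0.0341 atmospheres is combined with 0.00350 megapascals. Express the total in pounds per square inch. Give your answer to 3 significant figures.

1.01 pounds per square inch

0.0341 atm = 0.501132 psi and 0.00350 MPa = 0.507632 psi.
0.501132 + 0.507632 ≈ 1.01 psi.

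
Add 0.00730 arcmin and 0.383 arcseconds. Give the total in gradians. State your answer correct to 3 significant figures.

0.00730 arcmin = 0.000135185 grad and 0.383 arcsec = 0.000118210 grad.
0.000135185 + 0.000118210 ≈ 0.000253 grad.

0.000253 grad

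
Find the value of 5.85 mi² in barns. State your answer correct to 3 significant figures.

1 mi² = 2.58999e+34 barn.
So 5.85 × 2.58999e+34 ≈ 1.52e+35 barn.

1.52e+35 barn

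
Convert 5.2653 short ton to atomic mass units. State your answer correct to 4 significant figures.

1 short ton = 5.46319e+29 u.
So 5.2653 × 5.46319e+29 ≈ 2.877e+30 u.

2.877e+30 atomic mass units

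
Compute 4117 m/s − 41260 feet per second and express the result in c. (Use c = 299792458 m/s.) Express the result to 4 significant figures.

4117 m/s = 1.37328e-5 c and 41260 ft/s = 4.19492e-5 c.
1.37328e-5 − 4.19492e-5 ≈ -2.822e-5 c.

-2.822e-5 c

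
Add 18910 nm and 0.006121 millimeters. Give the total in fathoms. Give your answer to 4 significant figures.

18910 nm = 1.03401 × 10^-5 fathom and 0.006121 mm = 3.34700 × 10^-6 fathom.
1.03401 × 10^-5 + 3.34700 × 10^-6 ≈ 1.369 × 10^-5 fathom.

1.369 × 10^-5 fathom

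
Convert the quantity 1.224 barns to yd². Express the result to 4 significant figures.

1 barn = 1.19599e-28 yd².
So 1.224 × 1.19599e-28 ≈ 1.464e-28 yd².

1.464e-28 yd²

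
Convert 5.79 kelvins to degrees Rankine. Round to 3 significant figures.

°R = K × 9/5.
Applying the formula gives 10.4 °R.

10.4 degrees Rankine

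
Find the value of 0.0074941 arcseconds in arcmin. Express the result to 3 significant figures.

0.000125 arcmin

1 arcsecond = 0.0166667 arcmin.
Then 0.0074941 × 0.0166667 ≈ 0.000125 arcmin.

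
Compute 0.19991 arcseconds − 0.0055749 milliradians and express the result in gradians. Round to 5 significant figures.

0.19991 arcsec = 6.17006 × 10^-5 grad and 0.0055749 mrad = 0.000354909 grad.
6.17006 × 10^-5 − 0.000354909 ≈ -0.00029321 grad.

-0.00029321 grad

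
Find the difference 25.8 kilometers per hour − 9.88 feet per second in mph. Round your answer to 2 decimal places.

25.8 km/h = 16.0314 mph and 9.88 ft/s = 6.73636 mph.
16.0314 − 6.73636 ≈ 9.30 mph.

9.30 miles per hour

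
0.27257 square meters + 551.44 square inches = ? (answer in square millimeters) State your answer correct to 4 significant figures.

0.27257 m² = 272570 mm² and 551.44 in² = 355767 mm².
272570 + 355767 ≈ 628300 mm².

628300 mm²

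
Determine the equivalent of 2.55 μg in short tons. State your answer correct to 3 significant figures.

2.81 × 10^-12 short tons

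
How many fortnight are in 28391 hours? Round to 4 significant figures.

84.50 fortnight

1 h = 0.00297619 fortnights.
So 28391 × 0.00297619 ≈ 84.50 fortnight.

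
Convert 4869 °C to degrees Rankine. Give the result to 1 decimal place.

°R = (°C + 273.15) × 9/5.
Applying the formula gives 9255.9 °R.

9255.9 degrees Rankine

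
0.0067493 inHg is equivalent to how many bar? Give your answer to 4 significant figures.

0.0002286 bar

1 inHg = 0.0338639 bar.
Thus 0.0067493 × 0.0338639 ≈ 0.0002286 bar.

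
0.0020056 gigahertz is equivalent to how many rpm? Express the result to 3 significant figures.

1 GHz = 6.00000 × 10^10 rpm.
0.0020056 × 6.00000 × 10^10 ≈ 1.20 × 10^8 rpm.

1.20 × 10^8 revolutions per minute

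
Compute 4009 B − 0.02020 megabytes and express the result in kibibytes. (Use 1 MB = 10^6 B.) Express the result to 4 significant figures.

-15.81 KiB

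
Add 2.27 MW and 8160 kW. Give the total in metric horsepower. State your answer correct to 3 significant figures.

14200 PS

2.27 MW = 3086.34 PS and 8160 kW = 11094.5 PS.
3086.34 + 11094.5 ≈ 14200 PS.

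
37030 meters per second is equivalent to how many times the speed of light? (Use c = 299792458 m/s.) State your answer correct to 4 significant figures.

1 m/s = 3.33564e-9 c.
37030 × 3.33564e-9 ≈ 0.0001235 c.

0.0001235 c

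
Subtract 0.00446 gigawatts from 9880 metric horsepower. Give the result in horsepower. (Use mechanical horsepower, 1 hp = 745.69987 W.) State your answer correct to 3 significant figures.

3760 horsepower

9880 PS = 9744.84 hp and 0.00446 GW = 5980.96 hp.
9744.84 − 5980.96 ≈ 3760 hp.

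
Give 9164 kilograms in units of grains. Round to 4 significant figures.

1.414e+8 gr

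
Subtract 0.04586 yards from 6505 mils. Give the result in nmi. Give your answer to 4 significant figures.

6505 mil = 8.92154e-5 nmi and 0.04586 yd = 2.26428e-5 nmi.
8.92154e-5 − 2.26428e-5 ≈ 6.657e-5 nmi.

6.657e-5 nmi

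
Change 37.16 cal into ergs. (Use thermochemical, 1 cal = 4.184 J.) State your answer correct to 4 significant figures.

1 calorie = 4.18400 × 10^7 ergs.
37.16 × 4.18400 × 10^7 ≈ 1.555 × 10^9 erg.

1.555 × 10^9 erg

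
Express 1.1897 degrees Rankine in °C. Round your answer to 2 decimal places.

°R = (°C + 273.15) × 9/5.
Applying the formula gives -272.49 °C.

-272.49 °C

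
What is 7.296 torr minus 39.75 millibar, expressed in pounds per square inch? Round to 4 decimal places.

7.296 torr = 0.141081 psi and 39.75 mbar = 0.576525 psi.
0.141081 − 0.576525 ≈ -0.4354 psi.

-0.4354 pounds per square inch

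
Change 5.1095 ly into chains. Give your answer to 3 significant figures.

1 ly = 4.70290 × 10^14 chains.
Then 5.1095 × 4.70290 × 10^14 ≈ 2.40 × 10^15 chain.

2.40 × 10^15 chains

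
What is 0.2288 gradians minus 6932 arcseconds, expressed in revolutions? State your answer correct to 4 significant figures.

0.2288 grad = 0.000572000 rev and 6932 arcsec = 0.00534877 rev.
0.000572000 − 0.00534877 ≈ -0.004777 rev.

-0.004777 revolutions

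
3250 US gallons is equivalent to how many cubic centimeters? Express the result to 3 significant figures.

1 US gal = 3785.41 cubic centimeters.
So 3250 × 3785.41 ≈ 1.23e+7 cm³.

1.23e+7 cm³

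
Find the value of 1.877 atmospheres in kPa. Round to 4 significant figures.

190.2 kPa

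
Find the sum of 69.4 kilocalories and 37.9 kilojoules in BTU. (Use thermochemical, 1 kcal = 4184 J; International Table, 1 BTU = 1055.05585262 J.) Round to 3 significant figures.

311 BTU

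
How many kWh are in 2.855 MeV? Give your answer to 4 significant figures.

1 MeV = 4.45049e-20 kWh.
2.855 × 4.45049e-20 ≈ 1.271e-19 kWh.

1.271e-19 kilowatt-hours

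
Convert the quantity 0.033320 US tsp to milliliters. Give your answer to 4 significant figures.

0.1642 milliliters

1 US teaspoon = 4.92892 milliliters.
0.033320 × 4.92892 ≈ 0.1642 mL.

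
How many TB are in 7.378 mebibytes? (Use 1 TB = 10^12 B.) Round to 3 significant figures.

1 MiB = 1.04858e-6 terabytes.
Then 7.378 × 1.04858e-6 ≈ 7.74e-6 TB.

7.74e-6 TB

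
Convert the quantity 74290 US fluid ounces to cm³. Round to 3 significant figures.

1 US fl oz = 29.5735 cubic centimeters.
Thus 74290 × 29.5735 ≈ 2.20e+6 cm³.

2.20e+6 cm³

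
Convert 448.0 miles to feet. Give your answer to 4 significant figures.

2.365 × 10^6 feet

1 mile = 5280.00 feet.
So 448.0 × 5280.00 ≈ 2.365 × 10^6 ft.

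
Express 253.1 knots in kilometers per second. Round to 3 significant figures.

1 knot = 0.000514444 km/s.
So 253.1 × 0.000514444 ≈ 0.130 km/s.

0.130 km/s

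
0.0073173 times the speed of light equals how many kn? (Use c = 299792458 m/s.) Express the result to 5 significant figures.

4.2642e+6 kn

1 c = 5.82750e+8 kn.
Then 0.0073173 × 5.82750e+8 ≈ 4.2642e+6 kn.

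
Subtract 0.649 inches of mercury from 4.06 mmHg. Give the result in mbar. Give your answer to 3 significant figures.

-16.6 mbar

4.06 mmHg = 5.41289 mbar and 0.649 inHg = 21.9777 mbar.
5.41289 − 21.9777 ≈ -16.6 mbar.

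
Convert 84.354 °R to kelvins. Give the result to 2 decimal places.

46.86 K

°R = K × 9/5.
Applying the formula gives 46.86 K.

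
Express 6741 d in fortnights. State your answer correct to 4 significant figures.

481.5 fortnight

1 d = 0.0714286 fortnight.
6741 × 0.0714286 ≈ 481.5 fortnight.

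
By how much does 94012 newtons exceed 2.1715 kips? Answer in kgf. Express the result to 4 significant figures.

8602 kilograms-force

94012 N = 9586.56 kgf and 2.1715 kip = 984.976 kgf.
9586.56 − 984.976 ≈ 8602 kgf.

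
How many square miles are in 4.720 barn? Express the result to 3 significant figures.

1 barn = 3.86102e-35 square miles.
Then 4.720 × 3.86102e-35 ≈ 1.82e-34 mi².

1.82e-34 mi²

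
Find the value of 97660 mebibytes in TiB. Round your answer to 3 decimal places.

1 MiB = 9.53674 × 10^-7 TiB.
So 97660 × 9.53674 × 10^-7 ≈ 0.093 TiB.

0.093 tebibytes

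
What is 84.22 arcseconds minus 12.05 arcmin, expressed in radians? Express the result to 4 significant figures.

84.22 arcsec = 0.000408310 rad and 12.05 arcmin = 0.00350520 rad.
0.000408310 − 0.00350520 ≈ -0.003097 rad.

-0.003097 rad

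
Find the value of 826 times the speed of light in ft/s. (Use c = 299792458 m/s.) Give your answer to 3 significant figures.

8.12e+11 ft/s

1 speed of light = 9.83571e+8 ft/s.
Then 826 × 9.83571e+8 ≈ 8.12e+11 ft/s.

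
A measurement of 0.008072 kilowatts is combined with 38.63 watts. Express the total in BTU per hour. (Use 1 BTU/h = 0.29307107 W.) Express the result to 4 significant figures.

159.4 BTU/h

0.008072 kW = 27.5428 BTU/h and 38.63 W = 131.811 BTU/h.
27.5428 + 131.811 ≈ 159.4 BTU/h.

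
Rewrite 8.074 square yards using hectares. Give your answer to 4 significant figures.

0.0006751 ha

1 yd² = 8.36127e-5 ha.
8.074 × 8.36127e-5 ≈ 0.0006751 ha.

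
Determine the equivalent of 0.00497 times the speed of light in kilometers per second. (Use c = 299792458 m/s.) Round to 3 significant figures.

1490 kilometers per second

1 c = 299792 km/s.
Then 0.00497 × 299792 ≈ 1490 km/s.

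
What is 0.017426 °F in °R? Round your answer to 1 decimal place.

°R = °F + 459.67.
Applying the formula gives 459.7 °R.

459.7 degrees Rankine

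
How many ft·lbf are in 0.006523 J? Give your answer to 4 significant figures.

1 J = 0.737562 foot-pounds.
Then 0.006523 × 0.737562 ≈ 0.004811 ft·lbf.

0.004811 foot-pounds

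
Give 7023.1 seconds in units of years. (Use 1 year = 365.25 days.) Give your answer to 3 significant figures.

0.000223 years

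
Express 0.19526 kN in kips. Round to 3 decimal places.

0.044 kips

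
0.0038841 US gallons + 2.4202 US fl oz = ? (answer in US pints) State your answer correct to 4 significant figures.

0.1823 US pt

0.0038841 US gal = 0.03107280 US pt and 2.4202 US fl oz = 0.1512625 US pt.
0.03107280 + 0.1512625 ≈ 0.1823 US pt.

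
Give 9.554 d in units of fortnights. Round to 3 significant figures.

1 d = 0.0714286 fortnight.
So 9.554 × 0.0714286 ≈ 0.682 fortnight.

0.682 fortnight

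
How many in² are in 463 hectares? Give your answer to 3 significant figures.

1 ha = 1.55000 × 10^7 square inches.
Then 463 × 1.55000 × 10^7 ≈ 7.18 × 10^9 in².

7.18 × 10^9 square inches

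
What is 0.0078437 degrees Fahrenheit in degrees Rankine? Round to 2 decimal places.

°R = °F + 459.67.
Applying the formula gives 459.68 °R.

459.68 °R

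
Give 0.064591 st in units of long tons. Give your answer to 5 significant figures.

1 st = 0.00625000 long ton.
0.064591 × 0.00625000 ≈ 0.00040369 long ton.

0.00040369 long ton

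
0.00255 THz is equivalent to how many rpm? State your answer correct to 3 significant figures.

1.53 × 10^11 rpm

1 terahertz = 6.00000 × 10^13 rpm.
Thus 0.00255 × 6.00000 × 10^13 ≈ 1.53 × 10^11 rpm.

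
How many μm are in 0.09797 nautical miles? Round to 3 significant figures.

1 nmi = 1.85200e+9 μm.
Thus 0.09797 × 1.85200e+9 ≈ 1.81e+8 μm.

1.81e+8 micrometers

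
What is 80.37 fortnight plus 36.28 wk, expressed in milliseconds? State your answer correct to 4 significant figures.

80.37 fortnight = 9.72156 × 10^10 ms and 36.28 wk = 2.19421 × 10^10 ms.
9.72156 × 10^10 + 2.19421 × 10^10 ≈ 1.192 × 10^11 ms.

1.192 × 10^11 milliseconds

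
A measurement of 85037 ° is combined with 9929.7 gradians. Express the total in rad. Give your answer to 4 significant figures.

1640 rad

85037 ° = 1484.18 rad and 9929.7 grad = 155.975 rad.
1484.18 + 155.975 ≈ 1640 rad.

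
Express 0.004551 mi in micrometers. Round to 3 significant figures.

7.32e+6 μm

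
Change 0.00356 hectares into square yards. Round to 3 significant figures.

42.6 yd²

1 ha = 11959.9 square yards.
Thus 0.00356 × 11959.9 ≈ 42.6 yd².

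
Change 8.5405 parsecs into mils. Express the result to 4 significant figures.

1 pc = 1.21483e+21 mil.
Then 8.5405 × 1.21483e+21 ≈ 1.038e+22 mil.

1.038e+22 mils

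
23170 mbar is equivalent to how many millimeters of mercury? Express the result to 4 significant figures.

17380 millimeters of mercury

1 millibar = 0.750062 mmHg.
Thus 23170 × 0.750062 ≈ 17380 mmHg.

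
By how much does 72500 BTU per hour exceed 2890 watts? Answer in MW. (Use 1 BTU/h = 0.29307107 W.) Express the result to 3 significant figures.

0.0184 MW

72500 BTU/h = 0.0212477 MW and 2890 W = 0.00289000 MW.
0.0212477 − 0.00289000 ≈ 0.0184 MW.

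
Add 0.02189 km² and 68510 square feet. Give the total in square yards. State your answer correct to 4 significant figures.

33790 square yards

0.02189 km² = 26180.2 yd² and 68510 ft² = 7612.22 yd².
26180.2 + 7612.22 ≈ 33790 yd².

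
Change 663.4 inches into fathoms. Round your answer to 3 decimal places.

1 inch = 0.0138889 fathom.
Then 663.4 × 0.0138889 ≈ 9.214 fathom.

9.214 fathom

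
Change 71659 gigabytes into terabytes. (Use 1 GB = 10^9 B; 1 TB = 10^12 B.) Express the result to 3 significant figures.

71.7 TB

1 GB = 0.00100000 TB.
71659 × 0.00100000 ≈ 71.7 TB.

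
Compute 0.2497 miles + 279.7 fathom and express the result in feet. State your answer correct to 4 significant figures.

2997 ft

0.2497 mi = 1318.42 ft and 279.7 fathom = 1678.20 ft.
1318.42 + 1678.20 ≈ 2997 ft.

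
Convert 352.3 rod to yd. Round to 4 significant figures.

1938 yd

1 rod = 5.50000 yd.
So 352.3 × 5.50000 ≈ 1938 yd.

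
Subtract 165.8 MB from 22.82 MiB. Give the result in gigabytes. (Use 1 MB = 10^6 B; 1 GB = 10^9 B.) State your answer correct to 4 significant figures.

22.82 MiB = 0.0239285 GB and 165.8 MB = 0.165800 GB.
0.0239285 − 0.165800 ≈ -0.1419 GB.

-0.1419 gigabytes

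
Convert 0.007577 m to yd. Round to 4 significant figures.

0.008286 yd

1 m = 1.09361 yards.
Thus 0.007577 × 1.09361 ≈ 0.008286 yd.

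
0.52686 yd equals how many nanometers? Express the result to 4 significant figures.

4.818 × 10^8 nanometers

1 yard = 9.14400 × 10^8 nm.
Then 0.52686 × 9.14400 × 10^8 ≈ 4.818 × 10^8 nm.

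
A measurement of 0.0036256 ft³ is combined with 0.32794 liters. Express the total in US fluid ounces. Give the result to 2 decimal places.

14.56 US fl oz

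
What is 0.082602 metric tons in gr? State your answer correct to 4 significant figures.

1.275e+6 gr

1 metric ton = 1.54324e+7 gr.
0.082602 × 1.54324e+7 ≈ 1.275e+6 gr.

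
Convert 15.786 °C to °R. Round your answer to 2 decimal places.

°R = (°C + 273.15) × 9/5.
Applying the formula gives 520.08 °R.

520.08 degrees Rankine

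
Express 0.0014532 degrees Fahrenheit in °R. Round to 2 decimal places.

459.67 degrees Rankine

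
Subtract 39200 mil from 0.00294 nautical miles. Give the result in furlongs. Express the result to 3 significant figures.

0.0221 furlongs

0.00294 nmi = 0.0270663 furlong and 39200 mil = 0.00494949 furlong.
0.0270663 − 0.00494949 ≈ 0.0221 furlong.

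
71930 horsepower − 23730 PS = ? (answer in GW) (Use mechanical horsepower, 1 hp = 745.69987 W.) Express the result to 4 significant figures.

0.03618 gigawatts

71930 hp = 0.0536382 GW and 23730 PS = 0.0174534 GW.
0.0536382 − 0.0174534 ≈ 0.03618 GW.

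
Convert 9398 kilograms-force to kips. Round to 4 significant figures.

1 kilogram-force = 0.00220462 kips.
Thus 9398 × 0.00220462 ≈ 20.72 kip.

20.72 kip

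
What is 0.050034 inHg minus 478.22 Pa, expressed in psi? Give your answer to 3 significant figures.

-0.0448 psi

0.050034 inHg = 0.0245744 psi and 478.22 Pa = 0.0693599 psi.
0.0245744 − 0.0693599 ≈ -0.0448 psi.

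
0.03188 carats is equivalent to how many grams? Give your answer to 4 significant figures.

0.006376 g

1 carat = 0.200000 grams.
Then 0.03188 × 0.200000 ≈ 0.006376 g.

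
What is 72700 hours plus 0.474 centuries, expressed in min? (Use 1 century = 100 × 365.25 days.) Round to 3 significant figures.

72700 h = 4.36200 × 10^6 min and 0.474 century = 2.49305 × 10^7 min.
4.36200 × 10^6 + 2.49305 × 10^7 ≈ 2.93 × 10^7 min.

2.93 × 10^7 min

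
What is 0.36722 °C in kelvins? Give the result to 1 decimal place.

273.5 K

K = °C + 273.15.
Applying the formula gives 273.5 K.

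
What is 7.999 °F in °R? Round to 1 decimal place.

467.7 degrees Rankine

°R = °F + 459.67.
Applying the formula gives 467.7 °R.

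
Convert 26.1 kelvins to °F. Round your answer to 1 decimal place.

-412.7 °F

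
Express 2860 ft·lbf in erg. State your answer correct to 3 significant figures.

3.88 × 10^10 erg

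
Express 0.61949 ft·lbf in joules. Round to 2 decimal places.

1 foot-pound = 1.35582 joules.
So 0.61949 × 1.35582 ≈ 0.84 J.

0.84 joules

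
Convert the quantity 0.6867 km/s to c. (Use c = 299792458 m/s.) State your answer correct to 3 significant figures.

2.29e-6 times the speed of light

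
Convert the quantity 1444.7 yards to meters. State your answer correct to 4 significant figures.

1 yard = 0.914400 meters.
Then 1444.7 × 0.914400 ≈ 1321 m.

1321 m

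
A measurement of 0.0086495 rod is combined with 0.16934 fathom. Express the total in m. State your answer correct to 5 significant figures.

0.0086495 rod = 0.0435001 m and 0.16934 fathom = 0.309689 m.
0.0435001 + 0.309689 ≈ 0.35319 m.

0.35319 meters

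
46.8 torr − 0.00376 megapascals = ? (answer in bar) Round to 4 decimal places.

46.8 torr = 0.0623949 bar and 0.00376 MPa = 0.0376000 bar.
0.0623949 − 0.0376000 ≈ 0.0248 bar.

0.0248 bar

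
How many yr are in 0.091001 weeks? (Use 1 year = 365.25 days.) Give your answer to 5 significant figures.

1 wk = 0.0191650 yr.
So 0.091001 × 0.0191650 ≈ 0.0017440 yr.

0.0017440 yr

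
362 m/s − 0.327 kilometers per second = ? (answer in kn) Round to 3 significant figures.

362 m/s = 703.672 kn and 0.327 km/s = 635.637 kn.
703.672 − 635.637 ≈ 68.0 kn.

68.0 kn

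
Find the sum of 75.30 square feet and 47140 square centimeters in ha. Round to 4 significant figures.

75.30 ft² = 0.000699560 ha and 47140 cm² = 0.000471400 ha.
0.000699560 + 0.000471400 ≈ 0.001171 ha.

0.001171 ha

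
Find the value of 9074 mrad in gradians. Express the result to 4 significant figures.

577.7 grad

1 mrad = 0.0636620 grad.
So 9074 × 0.0636620 ≈ 577.7 grad.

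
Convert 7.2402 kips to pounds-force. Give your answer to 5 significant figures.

1 kip = 1000.00 lbf.
Then 7.2402 × 1000.00 ≈ 7240.2 lbf.

7240.2 pounds-force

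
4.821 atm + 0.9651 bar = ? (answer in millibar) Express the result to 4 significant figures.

5850 mbar

4.821 atm = 4884.88 mbar and 0.9651 bar = 965.100 mbar.
4884.88 + 965.100 ≈ 5850 mbar.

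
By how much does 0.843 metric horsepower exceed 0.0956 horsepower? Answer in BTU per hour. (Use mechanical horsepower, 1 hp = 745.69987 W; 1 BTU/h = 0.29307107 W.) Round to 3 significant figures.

0.843 PS = 2115.61 BTU/h and 0.0956 hp = 243.248 BTU/h.
2115.61 − 243.248 ≈ 1870 BTU/h.

1870 BTU/h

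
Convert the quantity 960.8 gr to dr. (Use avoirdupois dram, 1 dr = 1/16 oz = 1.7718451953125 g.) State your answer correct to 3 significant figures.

35.1 dr

1 gr = 0.0365714 drams.
Thus 960.8 × 0.0365714 ≈ 35.1 dr.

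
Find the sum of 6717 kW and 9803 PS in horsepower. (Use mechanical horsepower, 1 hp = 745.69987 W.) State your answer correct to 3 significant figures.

6717 kW = 9007.65 hp and 9803 PS = 9668.90 hp.
9007.65 + 9668.90 ≈ 18700 hp.

18700 hp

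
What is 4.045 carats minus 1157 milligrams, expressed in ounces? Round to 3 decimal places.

4.045 ct = 0.0285366 oz and 1157 mg = 0.0408120 oz.
0.0285366 − 0.0408120 ≈ -0.012 oz.

-0.012 oz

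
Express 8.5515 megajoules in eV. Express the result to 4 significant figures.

5.337e+25 eV

1 megajoule = 6.24151e+24 eV.
So 8.5515 × 6.24151e+24 ≈ 5.337e+25 eV.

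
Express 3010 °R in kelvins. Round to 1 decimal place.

°R = K × 9/5.
Applying the formula gives 1672.2 K.

1672.2 K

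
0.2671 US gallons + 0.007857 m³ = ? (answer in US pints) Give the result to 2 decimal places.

18.74 US pt

0.2671 US gal = 2.13680 US pt and 0.007857 m³ = 16.6048 US pt.
2.13680 + 16.6048 ≈ 18.74 US pt.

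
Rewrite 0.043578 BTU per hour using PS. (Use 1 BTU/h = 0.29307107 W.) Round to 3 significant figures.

1.74 × 10^-5 PS

1 BTU per hour = 0.000398466 PS.
0.043578 × 0.000398466 ≈ 1.74 × 10^-5 PS.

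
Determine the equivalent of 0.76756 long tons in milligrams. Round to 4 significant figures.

7.799 × 10^8 milligrams

1 long ton = 1.01605 × 10^9 milligrams.
0.76756 × 1.01605 × 10^9 ≈ 7.799 × 10^8 mg.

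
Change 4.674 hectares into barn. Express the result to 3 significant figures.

4.67 × 10^32 barns

1 ha = 1.00000 × 10^32 barns.
Thus 4.674 × 1.00000 × 10^32 ≈ 4.67 × 10^32 barn.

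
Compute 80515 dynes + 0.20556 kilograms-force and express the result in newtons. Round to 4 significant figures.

80515 dyn = 0.805150 N and 0.20556 kgf = 2.01585 N.
0.805150 + 2.01585 ≈ 2.821 N.

2.821 N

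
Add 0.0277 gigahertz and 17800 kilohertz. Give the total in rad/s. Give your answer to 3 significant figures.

0.0277 GHz = 1.74044e+8 rad/s and 17800 kHz = 1.11841e+8 rad/s.
1.74044e+8 + 1.11841e+8 ≈ 2.86e+8 rad/s.

2.86e+8 rad/s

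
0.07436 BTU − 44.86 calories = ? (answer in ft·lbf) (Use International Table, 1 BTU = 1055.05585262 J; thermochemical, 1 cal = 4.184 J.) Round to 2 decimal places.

-80.57 foot-pounds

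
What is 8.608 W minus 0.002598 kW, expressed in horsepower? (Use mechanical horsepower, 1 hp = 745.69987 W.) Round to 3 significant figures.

0.00806 horsepower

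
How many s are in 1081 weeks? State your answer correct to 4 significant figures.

1 week = 604800 s.
1081 × 604800 ≈ 6.538 × 10^8 s.

6.538 × 10^8 s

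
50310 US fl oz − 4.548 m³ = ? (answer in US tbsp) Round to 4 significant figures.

-207000 US tablespoons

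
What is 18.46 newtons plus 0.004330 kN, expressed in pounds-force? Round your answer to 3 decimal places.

18.46 N = 4.14997 lbf and 0.004330 kN = 0.973423 lbf.
4.14997 + 0.973423 ≈ 5.123 lbf.

5.123 lbf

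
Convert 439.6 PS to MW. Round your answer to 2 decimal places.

0.32 MW

1 metric horsepower = 0.000735499 megawatts.
So 439.6 × 0.000735499 ≈ 0.32 MW.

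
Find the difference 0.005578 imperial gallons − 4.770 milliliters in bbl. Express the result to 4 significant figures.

0.0001295 oil barrels

0.005578 imp gal = 0.000159498 bbl and 4.770 mL = 3.00024e-5 bbl.
0.000159498 − 3.00024e-5 ≈ 0.0001295 bbl.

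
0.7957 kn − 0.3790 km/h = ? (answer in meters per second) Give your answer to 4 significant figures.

0.3041 m/s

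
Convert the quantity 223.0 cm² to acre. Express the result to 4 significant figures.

5.510 × 10^-6 acres

1 square centimeter = 2.47105 × 10^-8 acres.
223.0 × 2.47105 × 10^-8 ≈ 5.510 × 10^-6 acre.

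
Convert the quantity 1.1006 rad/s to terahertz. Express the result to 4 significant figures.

1.752e-13 THz

1 radian per second = 1.59155e-13 terahertz.
So 1.1006 × 1.59155e-13 ≈ 1.752e-13 THz.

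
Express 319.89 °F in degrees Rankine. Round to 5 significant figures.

779.56 degrees Rankine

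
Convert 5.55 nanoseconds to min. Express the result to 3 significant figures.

1 ns = 1.66667 × 10^-11 minutes.
So 5.55 × 1.66667 × 10^-11 ≈ 9.25 × 10^-11 min.

9.25 × 10^-11 minutes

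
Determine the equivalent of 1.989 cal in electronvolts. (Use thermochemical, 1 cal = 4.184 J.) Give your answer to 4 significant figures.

5.194e+19 eV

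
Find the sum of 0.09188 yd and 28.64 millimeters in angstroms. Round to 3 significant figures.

1.13 × 10^9 angstroms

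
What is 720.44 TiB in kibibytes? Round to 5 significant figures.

7.7357e+11 kibibytes

1 TiB = 1.07374e+9 KiB.
So 720.44 × 1.07374e+9 ≈ 7.7357e+11 KiB.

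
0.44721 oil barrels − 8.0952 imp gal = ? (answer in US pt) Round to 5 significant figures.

0.44721 bbl = 150.2626 US pt and 8.0952 imp gal = 77.77544 US pt.
150.2626 − 77.77544 ≈ 72.487 US pt.

72.487 US pt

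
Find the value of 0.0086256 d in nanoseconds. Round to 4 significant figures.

1 d = 8.64000 × 10^13 ns.
Then 0.0086256 × 8.64000 × 10^13 ≈ 7.453 × 10^11 ns.

7.453 × 10^11 nanoseconds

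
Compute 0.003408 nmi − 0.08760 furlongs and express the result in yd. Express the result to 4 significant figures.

0.003408 nmi = 6.90247 yd and 0.08760 furlong = 19.2720 yd.
6.90247 − 19.2720 ≈ -12.37 yd.

-12.37 yd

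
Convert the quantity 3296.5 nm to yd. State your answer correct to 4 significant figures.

1 nm = 1.09361e-9 yards.
So 3296.5 × 1.09361e-9 ≈ 3.605e-6 yd.

3.605e-6 yards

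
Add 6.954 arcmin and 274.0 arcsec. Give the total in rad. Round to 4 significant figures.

6.954 arcmin = 0.00202284 rad and 274.0 arcsec = 0.00132839 rad.
0.00202284 + 0.00132839 ≈ 0.003351 rad.

0.003351 radians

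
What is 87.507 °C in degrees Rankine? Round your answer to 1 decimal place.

649.2 °R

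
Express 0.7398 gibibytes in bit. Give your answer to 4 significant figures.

1 GiB = 8.58993e+9 bit.
Then 0.7398 × 8.58993e+9 ≈ 6.355e+9 bit.

6.355e+9 bit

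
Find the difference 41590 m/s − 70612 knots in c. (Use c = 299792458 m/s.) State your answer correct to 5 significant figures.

1.7559e-5 times the speed of light

41590 m/s = 0.000138729 c and 70612 kn = 0.000121170 c.
0.000138729 − 0.000121170 ≈ 1.7559e-5 c.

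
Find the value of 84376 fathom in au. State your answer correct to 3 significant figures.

1.03e-6 astronomical units

1 fathom = 1.22248e-11 au.
Then 84376 × 1.22248e-11 ≈ 1.03e-6 au.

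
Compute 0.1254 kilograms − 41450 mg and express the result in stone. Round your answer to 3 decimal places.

0.1254 kg = 0.0197471 st and 41450 mg = 0.00652726 st.
0.0197471 − 0.00652726 ≈ 0.013 st.

0.013 st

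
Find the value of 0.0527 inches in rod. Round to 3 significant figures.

1 in = 0.00505051 rod.
So 0.0527 × 0.00505051 ≈ 0.000266 rod.

0.000266 rods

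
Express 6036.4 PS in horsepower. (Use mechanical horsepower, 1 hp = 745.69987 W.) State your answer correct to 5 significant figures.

5953.8 hp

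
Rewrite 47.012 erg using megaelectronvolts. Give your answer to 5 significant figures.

1 erg = 624151 MeV.
So 47.012 × 624151 ≈ 2.9343 × 10^7 MeV.

2.9343 × 10^7 MeV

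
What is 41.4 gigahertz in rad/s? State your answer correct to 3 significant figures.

2.60e+11 radians per second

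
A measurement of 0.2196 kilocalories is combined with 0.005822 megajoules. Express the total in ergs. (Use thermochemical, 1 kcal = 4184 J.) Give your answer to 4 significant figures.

6.741 × 10^10 ergs

0.2196 kcal = 9.18806 × 10^9 erg and 0.005822 MJ = 5.82200 × 10^10 erg.
9.18806 × 10^9 + 5.82200 × 10^10 ≈ 6.741 × 10^10 erg.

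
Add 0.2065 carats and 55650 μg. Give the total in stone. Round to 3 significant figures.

1.53e-5 st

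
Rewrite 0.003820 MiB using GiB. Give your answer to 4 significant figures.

1 mebibyte = 0.0009765625 gibibytes.
Thus 0.003820 × 0.0009765625 ≈ 3.730 × 10^-6 GiB.

3.730 × 10^-6 gibibytes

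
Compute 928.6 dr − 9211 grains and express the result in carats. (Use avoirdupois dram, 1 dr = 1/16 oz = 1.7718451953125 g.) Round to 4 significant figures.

5242 ct

928.6 dr = 8226.68 ct and 9211 gr = 2984.31 ct.
8226.68 − 2984.31 ≈ 5242 ct.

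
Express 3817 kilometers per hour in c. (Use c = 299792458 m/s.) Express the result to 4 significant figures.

3.537e-6 c

1 kilometer per hour = 9.26567e-10 c.
Then 3817 × 9.26567e-10 ≈ 3.537e-6 c.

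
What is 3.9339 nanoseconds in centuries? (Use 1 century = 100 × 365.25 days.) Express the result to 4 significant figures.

1.247 × 10^-18 centuries

1 ns = 3.16881 × 10^-19 centuries.
Thus 3.9339 × 3.16881 × 10^-19 ≈ 1.247 × 10^-18 century.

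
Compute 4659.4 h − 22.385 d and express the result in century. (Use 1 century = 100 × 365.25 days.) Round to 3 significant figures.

4659.4 h = 0.00531531 century and 22.385 d = 0.000612868 century.
0.00531531 − 0.000612868 ≈ 0.00470 century.

0.00470 centuries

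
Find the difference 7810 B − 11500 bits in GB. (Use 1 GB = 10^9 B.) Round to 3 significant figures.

7810 B = 7.81000e-6 GB and 11500 bit = 1.43750e-6 GB.
7.81000e-6 − 1.43750e-6 ≈ 6.37e-6 GB.

6.37e-6 GB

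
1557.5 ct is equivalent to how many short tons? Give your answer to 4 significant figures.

1 ct = 2.20462e-7 short ton.
Thus 1557.5 × 2.20462e-7 ≈ 0.0003434 short ton.

0.0003434 short tons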